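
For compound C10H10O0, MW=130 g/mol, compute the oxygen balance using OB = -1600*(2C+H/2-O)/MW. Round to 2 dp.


OB = -1600 * (2C + H/2 - O) / MW
Inner = 2*10 + 10/2 - 0 = 25.00
OB = -1600 * 25.00 / 130 = -307.69%


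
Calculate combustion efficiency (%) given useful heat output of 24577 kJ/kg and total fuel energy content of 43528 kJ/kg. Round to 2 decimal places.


Efficiency = (Q_useful / Q_fuel) * 100
Efficiency = (24577 / 43528) * 100
Efficiency = 0.5646 * 100 = 56.46%


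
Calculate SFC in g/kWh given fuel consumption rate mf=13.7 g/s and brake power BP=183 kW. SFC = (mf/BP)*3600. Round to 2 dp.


SFC = (mf / BP) * 3600
Rate = 13.7 / 183 = 0.074863 g/(s*kW)
SFC = 0.074863 * 3600 = 269.51 g/kWh


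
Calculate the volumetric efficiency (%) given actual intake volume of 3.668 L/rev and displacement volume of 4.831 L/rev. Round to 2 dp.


eta_v = (V_actual / V_disp) * 100
Ratio = 3.668 / 4.831 = 0.7593
eta_v = 0.7593 * 100 = 75.93%


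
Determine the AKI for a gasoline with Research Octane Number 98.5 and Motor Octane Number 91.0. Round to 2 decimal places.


AKI = (RON + MON) / 2
AKI = (98.5 + 91.0) / 2
AKI = 189.5 / 2 = 94.75


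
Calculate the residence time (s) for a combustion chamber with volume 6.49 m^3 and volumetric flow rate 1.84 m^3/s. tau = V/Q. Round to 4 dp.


tau = V / Q_flow
tau = 6.49 / 1.84 = 3.5272 s


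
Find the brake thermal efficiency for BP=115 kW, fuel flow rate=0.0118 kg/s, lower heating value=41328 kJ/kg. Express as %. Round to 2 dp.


eta_BTE = (BP / (mf * LHV)) * 100
Denominator = 0.0118 * 41328 = 487.6704 kW
eta_BTE = (115 / 487.6704) * 100 = 23.58%


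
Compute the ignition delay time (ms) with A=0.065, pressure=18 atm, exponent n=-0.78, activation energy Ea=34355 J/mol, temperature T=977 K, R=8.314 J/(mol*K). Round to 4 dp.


tau = A * P^n * exp(Ea/(R*T))
P^n = 18^(-0.78) = 0.10492705
Ea/(R*T) = 34355/(8.314*977) = 4.229464
exp(Ea/(R*T)) = 68.680434
tau = 0.065 * 0.10492705 * 68.680434 = 0.4684 ms


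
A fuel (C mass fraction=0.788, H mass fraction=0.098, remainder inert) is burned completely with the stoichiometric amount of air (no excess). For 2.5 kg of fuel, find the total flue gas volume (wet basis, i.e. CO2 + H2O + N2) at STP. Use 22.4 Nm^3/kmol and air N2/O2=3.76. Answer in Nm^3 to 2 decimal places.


Per kg fuel: CO2 = (C/12 kmol)*22.4 = (0.788/12)*22.4 = 1.47093 Nm^3
Per kg fuel: H2O = (H/2 kmol)*22.4 = (0.098/2)*22.4 = 1.09760 Nm^3
O2 needed per kg fuel = C/12 + H/4 = 0.788/12 + 0.098/4 = 0.09016667 kmol
Per kg fuel: N2 = O2*3.76*22.4 = 0.09016667*3.76*22.4 = 7.59420 Nm^3
Total per kg = 1.47093 + 1.09760 + 7.59420 = 10.16273 Nm^3
Total = 10.16273 * 2.5 = 25.41 Nm^3


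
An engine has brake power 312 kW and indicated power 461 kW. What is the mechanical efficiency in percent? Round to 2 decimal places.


eta_mech = (BP / IP) * 100
Ratio = 312 / 461 = 0.6768
eta_mech = 0.6768 * 100 = 67.68%


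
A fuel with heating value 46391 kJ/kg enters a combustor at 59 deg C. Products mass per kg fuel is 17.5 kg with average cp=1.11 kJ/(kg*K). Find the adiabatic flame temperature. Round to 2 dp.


T_ad = T_in + Hc / (m_p * cp)
Denominator = 17.5 * 1.11 = 19.4250
Temperature rise = 46391 / 19.4250 = 2388.21 K
T_ad = 59 + 2388.21 = 2447.21 deg C


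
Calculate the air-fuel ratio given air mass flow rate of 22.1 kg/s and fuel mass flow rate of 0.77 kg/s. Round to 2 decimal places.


AFR = m_air / m_fuel
AFR = 22.1 / 0.77 = 28.70


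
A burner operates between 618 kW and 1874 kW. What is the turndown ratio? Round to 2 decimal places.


TDR = Q_max / Q_min
TDR = 1874 / 618 = 3.03


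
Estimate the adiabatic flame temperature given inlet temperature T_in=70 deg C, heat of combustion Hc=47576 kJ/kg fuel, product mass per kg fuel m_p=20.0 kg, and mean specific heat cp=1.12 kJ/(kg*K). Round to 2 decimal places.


T_ad = T_in + Hc / (m_p * cp)
Denominator = 20.0 * 1.12 = 22.4000
Temperature rise = 47576 / 22.4000 = 2123.93 K
T_ad = 70 + 2123.93 = 2193.93 deg C


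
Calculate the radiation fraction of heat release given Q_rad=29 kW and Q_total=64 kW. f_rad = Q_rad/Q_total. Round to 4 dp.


f_rad = Q_rad / Q_total
f_rad = 29 / 64 = 0.4531


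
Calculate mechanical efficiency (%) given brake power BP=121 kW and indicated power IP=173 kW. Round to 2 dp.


eta_mech = (BP / IP) * 100
Ratio = 121 / 173 = 0.6994
eta_mech = 0.6994 * 100 = 69.94%


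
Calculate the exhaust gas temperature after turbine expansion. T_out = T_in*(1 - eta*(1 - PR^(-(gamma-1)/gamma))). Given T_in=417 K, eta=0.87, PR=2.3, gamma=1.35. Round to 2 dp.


T_out = T_in * (1 - eta * (1 - PR^(-(gamma-1)/gamma)))
Exponent = -(1.35-1)/1.35 = -0.25925926
PR^exp = 2.3^(-0.25925926) = 0.80578413
Factor = 1 - 0.87*(1 - 0.80578413) = 0.83103219
T_out = 417 * 0.83103219 = 346.54 K


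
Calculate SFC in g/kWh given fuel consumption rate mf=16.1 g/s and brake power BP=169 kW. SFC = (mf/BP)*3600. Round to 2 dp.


SFC = (mf / BP) * 3600
Rate = 16.1 / 169 = 0.095266 g/(s*kW)
SFC = 0.095266 * 3600 = 342.96 g/kWh


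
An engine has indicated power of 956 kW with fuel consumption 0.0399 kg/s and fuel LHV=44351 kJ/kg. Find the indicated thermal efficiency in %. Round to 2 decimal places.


eta_ith = (IP / (mf * LHV)) * 100
Denominator = 0.0399 * 44351 = 1769.6049 kW
eta_ith = (956 / 1769.6049) * 100 = 54.02%


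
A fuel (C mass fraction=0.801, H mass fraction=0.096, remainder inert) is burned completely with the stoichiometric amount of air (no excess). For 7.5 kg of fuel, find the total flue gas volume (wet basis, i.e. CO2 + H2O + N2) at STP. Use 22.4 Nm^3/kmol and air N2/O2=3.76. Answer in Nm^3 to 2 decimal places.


Per kg fuel: CO2 = (C/12 kmol)*22.4 = (0.801/12)*22.4 = 1.49520 Nm^3
Per kg fuel: H2O = (H/2 kmol)*22.4 = (0.096/2)*22.4 = 1.07520 Nm^3
O2 needed per kg fuel = C/12 + H/4 = 0.801/12 + 0.096/4 = 0.09075000 kmol
Per kg fuel: N2 = O2*3.76*22.4 = 0.09075000*3.76*22.4 = 7.64333 Nm^3
Total per kg = 1.49520 + 1.07520 + 7.64333 = 10.21373 Nm^3
Total = 10.21373 * 7.5 = 76.60 Nm^3


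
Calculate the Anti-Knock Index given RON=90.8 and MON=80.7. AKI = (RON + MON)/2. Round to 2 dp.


AKI = (RON + MON) / 2
AKI = (90.8 + 80.7) / 2
AKI = 171.5 / 2 = 85.75


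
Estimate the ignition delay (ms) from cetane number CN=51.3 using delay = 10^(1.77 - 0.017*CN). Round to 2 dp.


delay = 10^(1.77 - 0.017*CN)
Exponent = 1.77 - 0.017*51.3 = 0.8979
delay = 10^0.8979 = 7.90 ms


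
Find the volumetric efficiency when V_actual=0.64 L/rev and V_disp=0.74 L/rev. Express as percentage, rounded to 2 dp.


eta_v = (V_actual / V_disp) * 100
Ratio = 0.64 / 0.74 = 0.8649
eta_v = 0.8649 * 100 = 86.49%


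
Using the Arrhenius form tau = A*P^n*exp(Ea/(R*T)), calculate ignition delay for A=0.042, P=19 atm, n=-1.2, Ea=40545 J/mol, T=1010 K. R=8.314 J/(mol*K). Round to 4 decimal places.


tau = A * P^n * exp(Ea/(R*T))
P^n = 19^(-1.2) = 0.02920759
Ea/(R*T) = 40545/(8.314*1010) = 4.828430
exp(Ea/(R*T)) = 125.014494
tau = 0.042 * 0.02920759 * 125.014494 = 0.1534 ms


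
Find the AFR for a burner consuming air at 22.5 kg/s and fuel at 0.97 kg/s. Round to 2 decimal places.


AFR = m_air / m_fuel
AFR = 22.5 / 0.97 = 23.20


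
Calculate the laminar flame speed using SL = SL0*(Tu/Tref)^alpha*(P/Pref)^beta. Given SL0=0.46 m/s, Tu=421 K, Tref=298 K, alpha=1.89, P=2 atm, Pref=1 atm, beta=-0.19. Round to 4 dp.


SL = SL0 * (Tu/Tref)^alpha * (P/Pref)^beta
T ratio = 421/298 = 1.41275168
(T ratio)^alpha = 1.41275168^1.89 = 1.921429
(P/Pref)^beta = 2^(-0.19) = 0.876606
SL = 0.46 * 1.921429 * 0.876606 = 0.7748 m/s


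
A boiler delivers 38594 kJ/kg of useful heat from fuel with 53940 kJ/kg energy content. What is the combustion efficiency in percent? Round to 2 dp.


Efficiency = (Q_useful / Q_fuel) * 100
Efficiency = (38594 / 53940) * 100
Efficiency = 0.7155 * 100 = 71.55%


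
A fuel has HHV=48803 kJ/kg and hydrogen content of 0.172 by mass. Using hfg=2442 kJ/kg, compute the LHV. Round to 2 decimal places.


LHV = HHV - hfg * 9 * H
Water correction = 2442 * 9 * 0.172 = 3780.216 kJ/kg
LHV = 48803 - 3780.216 = 45022.78 kJ/kg


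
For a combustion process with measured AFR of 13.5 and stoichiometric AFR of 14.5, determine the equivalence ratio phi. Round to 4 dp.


phi = AFR_stoich / AFR_actual
phi = 14.5 / 13.5 = 1.0741


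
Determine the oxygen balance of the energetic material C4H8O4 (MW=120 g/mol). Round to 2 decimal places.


OB = -1600 * (2C + H/2 - O) / MW
Inner = 2*4 + 8/2 - 4 = 8.00
OB = -1600 * 8.00 / 120 = -106.67%


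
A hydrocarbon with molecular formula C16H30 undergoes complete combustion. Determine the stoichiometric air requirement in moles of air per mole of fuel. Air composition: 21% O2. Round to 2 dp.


Balanced combustion: C16H30 + 23.5 O2 -> 16 CO2 + 15 H2O
O2 needed = C + H/4 = 16 + 30/4 = 23.50 moles
Air moles = O2 / 0.21 = 23.50 / 0.21 = 111.90 moles air


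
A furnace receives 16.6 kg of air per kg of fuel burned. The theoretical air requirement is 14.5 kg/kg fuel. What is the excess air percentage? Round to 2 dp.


Excess air = actual - stoichiometric = 16.6 - 14.5 = 2.10 kg/kg fuel
Excess air % = (excess / stoich) * 100 = (2.10 / 14.5) * 100 = 14.48%


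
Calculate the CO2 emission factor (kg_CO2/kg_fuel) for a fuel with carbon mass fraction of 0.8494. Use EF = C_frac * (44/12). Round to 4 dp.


EF = C_frac * (M_CO2 / M_C)
EF = 0.8494 * (44/12)
EF = 0.8494 * 3.666667 = 3.1145 kg_CO2/kg_fuel


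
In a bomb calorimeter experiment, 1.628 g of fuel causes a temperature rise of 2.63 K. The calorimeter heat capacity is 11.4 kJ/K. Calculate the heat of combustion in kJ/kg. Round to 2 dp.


Hc = C_cal * delta_T / m_fuel
Q_released = 11.4 * 2.63 = 29.9820 kJ
m_fuel = 1.628 g = 1.628/1000 kg = 0.001628 kg
Hc = 29.9820 / 0.001628 = 18416.46 kJ/kg


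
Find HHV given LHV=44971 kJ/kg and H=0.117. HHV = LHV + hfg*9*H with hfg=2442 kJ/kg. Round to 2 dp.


HHV = LHV + hfg * 9 * H
Water addition = 2442 * 9 * 0.117 = 2571.426 kJ/kg
HHV = 44971 + 2571.426 = 47542.43 kJ/kg


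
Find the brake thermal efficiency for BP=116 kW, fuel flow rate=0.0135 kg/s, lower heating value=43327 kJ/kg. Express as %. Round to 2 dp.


eta_BTE = (BP / (mf * LHV)) * 100
Denominator = 0.0135 * 43327 = 584.9145 kW
eta_BTE = (116 / 584.9145) * 100 = 19.83%


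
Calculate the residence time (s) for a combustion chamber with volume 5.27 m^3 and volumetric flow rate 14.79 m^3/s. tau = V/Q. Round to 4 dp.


tau = V / Q_flow
tau = 5.27 / 14.79 = 0.3563 s


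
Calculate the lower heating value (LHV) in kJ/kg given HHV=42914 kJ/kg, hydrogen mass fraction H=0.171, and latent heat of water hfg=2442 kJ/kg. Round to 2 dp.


LHV = HHV - hfg * 9 * H
Water correction = 2442 * 9 * 0.171 = 3758.238 kJ/kg
LHV = 42914 - 3758.238 = 39155.76 kJ/kg


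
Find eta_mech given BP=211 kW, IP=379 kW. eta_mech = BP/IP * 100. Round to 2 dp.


eta_mech = (BP / IP) * 100
Ratio = 211 / 379 = 0.5567
eta_mech = 0.5567 * 100 = 55.67%


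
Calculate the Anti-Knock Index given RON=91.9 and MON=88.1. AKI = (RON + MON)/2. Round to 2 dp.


AKI = (RON + MON) / 2
AKI = (91.9 + 88.1) / 2
AKI = 180.0 / 2 = 90.00


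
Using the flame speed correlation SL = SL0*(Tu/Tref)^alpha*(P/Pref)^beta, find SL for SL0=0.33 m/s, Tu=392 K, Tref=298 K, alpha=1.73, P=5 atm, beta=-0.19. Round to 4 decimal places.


SL = SL0 * (Tu/Tref)^alpha * (P/Pref)^beta
T ratio = 392/298 = 1.31543624
(T ratio)^alpha = 1.31543624^1.73 = 1.606907
(P/Pref)^beta = 5^(-0.19) = 0.736539
SL = 0.33 * 1.606907 * 0.736539 = 0.3906 m/s


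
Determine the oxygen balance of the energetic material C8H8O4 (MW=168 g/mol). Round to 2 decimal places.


OB = -1600 * (2C + H/2 - O) / MW
Inner = 2*8 + 8/2 - 4 = 16.00
OB = -1600 * 16.00 / 168 = -152.38%


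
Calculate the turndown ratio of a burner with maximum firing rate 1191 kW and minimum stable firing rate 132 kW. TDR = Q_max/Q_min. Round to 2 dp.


TDR = Q_max / Q_min
TDR = 1191 / 132 = 9.02


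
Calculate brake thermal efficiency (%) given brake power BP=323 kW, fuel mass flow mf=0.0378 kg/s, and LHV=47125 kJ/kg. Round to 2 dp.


eta_BTE = (BP / (mf * LHV)) * 100
Denominator = 0.0378 * 47125 = 1781.3250 kW
eta_BTE = (323 / 1781.3250) * 100 = 18.13%


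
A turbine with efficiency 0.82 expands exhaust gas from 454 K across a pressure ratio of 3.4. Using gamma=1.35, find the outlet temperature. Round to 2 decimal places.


T_out = T_in * (1 - eta * (1 - PR^(-(gamma-1)/gamma)))
Exponent = -(1.35-1)/1.35 = -0.25925926
PR^exp = 3.4^(-0.25925926) = 0.72813041
Factor = 1 - 0.82*(1 - 0.72813041) = 0.77706694
T_out = 454 * 0.77706694 = 352.79 K


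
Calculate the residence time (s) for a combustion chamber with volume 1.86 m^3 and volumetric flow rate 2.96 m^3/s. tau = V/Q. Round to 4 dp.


tau = V / Q_flow
tau = 1.86 / 2.96 = 0.6284 s


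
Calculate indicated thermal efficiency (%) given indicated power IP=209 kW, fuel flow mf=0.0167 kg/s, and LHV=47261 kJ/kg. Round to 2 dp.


eta_ith = (IP / (mf * LHV)) * 100
Denominator = 0.0167 * 47261 = 789.2587 kW
eta_ith = (209 / 789.2587) * 100 = 26.48%


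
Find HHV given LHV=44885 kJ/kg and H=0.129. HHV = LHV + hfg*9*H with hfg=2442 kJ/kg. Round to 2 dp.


HHV = LHV + hfg * 9 * H
Water addition = 2442 * 9 * 0.129 = 2835.162 kJ/kg
HHV = 44885 + 2835.162 = 47720.16 kJ/kg


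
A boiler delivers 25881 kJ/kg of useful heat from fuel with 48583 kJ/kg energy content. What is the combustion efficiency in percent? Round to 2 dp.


Efficiency = (Q_useful / Q_fuel) * 100
Efficiency = (25881 / 48583) * 100
Efficiency = 0.5327 * 100 = 53.27%


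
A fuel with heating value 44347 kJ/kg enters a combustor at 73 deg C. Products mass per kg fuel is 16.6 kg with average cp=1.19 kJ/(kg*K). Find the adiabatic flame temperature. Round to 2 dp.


T_ad = T_in + Hc / (m_p * cp)
Denominator = 16.6 * 1.19 = 19.7540
Temperature rise = 44347 / 19.7540 = 2244.96 K
T_ad = 73 + 2244.96 = 2317.96 deg C


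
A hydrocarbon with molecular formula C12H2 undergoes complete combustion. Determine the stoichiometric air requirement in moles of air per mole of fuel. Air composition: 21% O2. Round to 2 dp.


Balanced combustion: C12H2 + 12.5 O2 -> 12 CO2 + 1 H2O
O2 needed = C + H/4 = 12 + 2/4 = 12.50 moles
Air moles = O2 / 0.21 = 12.50 / 0.21 = 59.52 moles air


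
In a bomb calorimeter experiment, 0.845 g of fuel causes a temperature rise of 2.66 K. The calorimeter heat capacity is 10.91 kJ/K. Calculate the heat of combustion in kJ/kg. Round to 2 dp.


Hc = C_cal * delta_T / m_fuel
Q_released = 10.91 * 2.66 = 29.0206 kJ
m_fuel = 0.845 g = 0.845/1000 kg = 0.000845 kg
Hc = 29.0206 / 0.000845 = 34343.91 kJ/kg


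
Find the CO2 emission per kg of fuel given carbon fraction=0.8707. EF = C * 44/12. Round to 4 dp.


EF = C_frac * (M_CO2 / M_C)
EF = 0.8707 * (44/12)
EF = 0.8707 * 3.666667 = 3.1926 kg_CO2/kg_fuel


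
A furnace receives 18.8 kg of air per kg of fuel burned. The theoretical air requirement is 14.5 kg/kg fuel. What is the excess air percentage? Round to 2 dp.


Excess air = actual - stoichiometric = 18.8 - 14.5 = 4.30 kg/kg fuel
Excess air % = (excess / stoich) * 100 = (4.30 / 14.5) * 100 = 29.66%


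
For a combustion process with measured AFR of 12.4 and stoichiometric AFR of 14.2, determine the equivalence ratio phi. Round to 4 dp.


phi = AFR_stoich / AFR_actual
phi = 14.2 / 12.4 = 1.1452


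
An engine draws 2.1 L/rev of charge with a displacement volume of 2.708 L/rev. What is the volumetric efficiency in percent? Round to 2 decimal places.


eta_v = (V_actual / V_disp) * 100
Ratio = 2.1 / 2.708 = 0.7755
eta_v = 0.7755 * 100 = 77.55%


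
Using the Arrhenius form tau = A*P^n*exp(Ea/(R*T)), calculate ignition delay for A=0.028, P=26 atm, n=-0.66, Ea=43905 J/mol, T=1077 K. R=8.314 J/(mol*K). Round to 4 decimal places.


tau = A * P^n * exp(Ea/(R*T))
P^n = 26^(-0.66) = 0.11644413
Ea/(R*T) = 43905/(8.314*1077) = 4.903298
exp(Ea/(R*T)) = 134.733352
tau = 0.028 * 0.11644413 * 134.733352 = 0.4393 ms


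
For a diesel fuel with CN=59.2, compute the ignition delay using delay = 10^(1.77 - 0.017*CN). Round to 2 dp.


delay = 10^(1.77 - 0.017*CN)
Exponent = 1.77 - 0.017*59.2 = 0.7636
delay = 10^0.7636 = 5.80 ms


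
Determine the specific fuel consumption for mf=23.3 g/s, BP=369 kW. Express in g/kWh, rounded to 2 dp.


SFC = (mf / BP) * 3600
Rate = 23.3 / 369 = 0.063144 g/(s*kW)
SFC = 0.063144 * 3600 = 227.32 g/kWh


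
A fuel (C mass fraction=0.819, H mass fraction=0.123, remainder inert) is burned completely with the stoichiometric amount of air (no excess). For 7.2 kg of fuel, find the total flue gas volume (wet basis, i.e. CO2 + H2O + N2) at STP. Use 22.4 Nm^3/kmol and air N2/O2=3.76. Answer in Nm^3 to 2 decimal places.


Per kg fuel: CO2 = (C/12 kmol)*22.4 = (0.819/12)*22.4 = 1.52880 Nm^3
Per kg fuel: H2O = (H/2 kmol)*22.4 = (0.123/2)*22.4 = 1.37760 Nm^3
O2 needed per kg fuel = C/12 + H/4 = 0.819/12 + 0.123/4 = 0.09900000 kmol
Per kg fuel: N2 = O2*3.76*22.4 = 0.09900000*3.76*22.4 = 8.33818 Nm^3
Total per kg = 1.52880 + 1.37760 + 8.33818 = 11.24458 Nm^3
Total = 11.24458 * 7.2 = 80.96 Nm^3


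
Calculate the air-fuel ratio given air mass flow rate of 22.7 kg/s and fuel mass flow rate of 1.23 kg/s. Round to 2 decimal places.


AFR = m_air / m_fuel
AFR = 22.7 / 1.23 = 18.46


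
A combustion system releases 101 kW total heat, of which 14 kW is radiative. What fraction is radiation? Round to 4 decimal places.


f_rad = Q_rad / Q_total
f_rad = 14 / 101 = 0.1386


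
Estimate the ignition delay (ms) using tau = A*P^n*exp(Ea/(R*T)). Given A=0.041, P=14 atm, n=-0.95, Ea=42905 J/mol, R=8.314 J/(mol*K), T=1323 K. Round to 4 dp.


tau = A * P^n * exp(Ea/(R*T))
P^n = 14^(-0.95) = 0.08150390
Ea/(R*T) = 42905/(8.314*1323) = 3.900660
exp(Ea/(R*T)) = 49.435041
tau = 0.041 * 0.08150390 * 49.435041 = 0.1652 ms


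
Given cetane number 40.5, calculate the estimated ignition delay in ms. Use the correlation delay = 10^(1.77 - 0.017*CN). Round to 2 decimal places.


delay = 10^(1.77 - 0.017*CN)
Exponent = 1.77 - 0.017*40.5 = 1.0815
delay = 10^1.0815 = 12.06 ms


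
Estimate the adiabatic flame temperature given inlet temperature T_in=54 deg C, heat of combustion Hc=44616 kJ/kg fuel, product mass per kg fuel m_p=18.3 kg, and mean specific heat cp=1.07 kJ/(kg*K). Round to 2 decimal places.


T_ad = T_in + Hc / (m_p * cp)
Denominator = 18.3 * 1.07 = 19.5810
Temperature rise = 44616 / 19.5810 = 2278.54 K
T_ad = 54 + 2278.54 = 2332.54 deg C


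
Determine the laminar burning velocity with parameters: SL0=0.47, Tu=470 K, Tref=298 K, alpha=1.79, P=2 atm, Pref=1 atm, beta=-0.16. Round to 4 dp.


SL = SL0 * (Tu/Tref)^alpha * (P/Pref)^beta
T ratio = 470/298 = 1.57718121
(T ratio)^alpha = 1.57718121^1.79 = 2.260518
(P/Pref)^beta = 2^(-0.16) = 0.895025
SL = 0.47 * 2.260518 * 0.895025 = 0.9509 m/s


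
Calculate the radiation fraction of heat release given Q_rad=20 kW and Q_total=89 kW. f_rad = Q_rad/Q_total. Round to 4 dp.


f_rad = Q_rad / Q_total
f_rad = 20 / 89 = 0.2247


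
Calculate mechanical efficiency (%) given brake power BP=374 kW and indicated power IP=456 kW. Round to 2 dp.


eta_mech = (BP / IP) * 100
Ratio = 374 / 456 = 0.8202
eta_mech = 0.8202 * 100 = 82.02%


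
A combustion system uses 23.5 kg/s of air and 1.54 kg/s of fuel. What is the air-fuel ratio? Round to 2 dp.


AFR = m_air / m_fuel
AFR = 23.5 / 1.54 = 15.26


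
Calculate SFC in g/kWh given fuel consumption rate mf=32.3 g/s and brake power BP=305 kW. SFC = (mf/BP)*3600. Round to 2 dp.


SFC = (mf / BP) * 3600
Rate = 32.3 / 305 = 0.105902 g/(s*kW)
SFC = 0.105902 * 3600 = 381.25 g/kWh


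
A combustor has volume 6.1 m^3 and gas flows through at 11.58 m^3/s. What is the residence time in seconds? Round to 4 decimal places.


tau = V / Q_flow
tau = 6.1 / 11.58 = 0.5268 s


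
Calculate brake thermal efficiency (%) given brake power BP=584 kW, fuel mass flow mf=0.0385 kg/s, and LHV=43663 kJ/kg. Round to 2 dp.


eta_BTE = (BP / (mf * LHV)) * 100
Denominator = 0.0385 * 43663 = 1681.0255 kW
eta_BTE = (584 / 1681.0255) * 100 = 34.74%


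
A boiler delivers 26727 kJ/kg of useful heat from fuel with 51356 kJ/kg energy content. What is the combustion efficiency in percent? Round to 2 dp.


Efficiency = (Q_useful / Q_fuel) * 100
Efficiency = (26727 / 51356) * 100
Efficiency = 0.5204 * 100 = 52.04%


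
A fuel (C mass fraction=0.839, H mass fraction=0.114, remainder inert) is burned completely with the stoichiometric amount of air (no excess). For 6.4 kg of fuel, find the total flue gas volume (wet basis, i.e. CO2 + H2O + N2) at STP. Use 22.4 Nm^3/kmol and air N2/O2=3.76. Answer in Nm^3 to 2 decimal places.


Per kg fuel: CO2 = (C/12 kmol)*22.4 = (0.839/12)*22.4 = 1.56613 Nm^3
Per kg fuel: H2O = (H/2 kmol)*22.4 = (0.114/2)*22.4 = 1.27680 Nm^3
O2 needed per kg fuel = C/12 + H/4 = 0.839/12 + 0.114/4 = 0.09841667 kmol
Per kg fuel: N2 = O2*3.76*22.4 = 0.09841667*3.76*22.4 = 8.28905 Nm^3
Total per kg = 1.56613 + 1.27680 + 8.28905 = 11.13198 Nm^3
Total = 11.13198 * 6.4 = 71.24 Nm^3


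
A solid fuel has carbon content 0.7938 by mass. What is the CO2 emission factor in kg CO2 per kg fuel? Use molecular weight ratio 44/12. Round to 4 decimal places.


EF = C_frac * (M_CO2 / M_C)
EF = 0.7938 * (44/12)
EF = 0.7938 * 3.666667 = 2.9106 kg_CO2/kg_fuel


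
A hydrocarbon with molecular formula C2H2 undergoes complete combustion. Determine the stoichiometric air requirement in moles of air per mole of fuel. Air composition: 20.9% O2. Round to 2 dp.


Balanced combustion: C2H2 + 2.5 O2 -> 2 CO2 + 1 H2O
O2 needed = C + H/4 = 2 + 2/4 = 2.50 moles
Air moles = O2 / 0.209 = 2.50 / 0.209 = 11.96 moles air


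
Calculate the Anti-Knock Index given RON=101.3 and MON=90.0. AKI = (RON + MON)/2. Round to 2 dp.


AKI = (RON + MON) / 2
AKI = (101.3 + 90.0) / 2
AKI = 191.3 / 2 = 95.65


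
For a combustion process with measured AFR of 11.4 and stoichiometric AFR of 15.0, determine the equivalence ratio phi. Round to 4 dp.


phi = AFR_stoich / AFR_actual
phi = 15.0 / 11.4 = 1.3158


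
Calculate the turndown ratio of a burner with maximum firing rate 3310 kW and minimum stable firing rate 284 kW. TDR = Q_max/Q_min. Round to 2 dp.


TDR = Q_max / Q_min
TDR = 3310 / 284 = 11.65


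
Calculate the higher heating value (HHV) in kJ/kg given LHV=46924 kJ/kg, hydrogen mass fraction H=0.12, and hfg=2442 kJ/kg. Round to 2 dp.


HHV = LHV + hfg * 9 * H
Water addition = 2442 * 9 * 0.12 = 2637.360 kJ/kg
HHV = 46924 + 2637.360 = 49561.36 kJ/kg


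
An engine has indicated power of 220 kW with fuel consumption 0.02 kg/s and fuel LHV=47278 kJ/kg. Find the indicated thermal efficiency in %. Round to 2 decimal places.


eta_ith = (IP / (mf * LHV)) * 100
Denominator = 0.02 * 47278 = 945.5600 kW
eta_ith = (220 / 945.5600) * 100 = 23.27%


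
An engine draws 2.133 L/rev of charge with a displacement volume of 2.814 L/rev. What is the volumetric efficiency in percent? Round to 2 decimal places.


eta_v = (V_actual / V_disp) * 100
Ratio = 2.133 / 2.814 = 0.7580
eta_v = 0.7580 * 100 = 75.80%


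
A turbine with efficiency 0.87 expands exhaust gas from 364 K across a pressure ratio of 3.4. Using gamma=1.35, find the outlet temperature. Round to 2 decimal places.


T_out = T_in * (1 - eta * (1 - PR^(-(gamma-1)/gamma)))
Exponent = -(1.35-1)/1.35 = -0.25925926
PR^exp = 3.4^(-0.25925926) = 0.72813041
Factor = 1 - 0.87*(1 - 0.72813041) = 0.76347346
T_out = 364 * 0.76347346 = 277.90 K


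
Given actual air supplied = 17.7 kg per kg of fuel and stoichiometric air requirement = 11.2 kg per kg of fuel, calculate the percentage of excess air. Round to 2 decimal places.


Excess air = actual - stoichiometric = 17.7 - 11.2 = 6.50 kg/kg fuel
Excess air % = (excess / stoich) * 100 = (6.50 / 11.2) * 100 = 58.04%


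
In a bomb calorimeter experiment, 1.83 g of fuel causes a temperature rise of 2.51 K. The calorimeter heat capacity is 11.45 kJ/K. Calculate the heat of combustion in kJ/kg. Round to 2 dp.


Hc = C_cal * delta_T / m_fuel
Q_released = 11.45 * 2.51 = 28.7395 kJ
m_fuel = 1.83 g = 1.83/1000 kg = 0.001830 kg
Hc = 28.7395 / 0.001830 = 15704.64 kJ/kg


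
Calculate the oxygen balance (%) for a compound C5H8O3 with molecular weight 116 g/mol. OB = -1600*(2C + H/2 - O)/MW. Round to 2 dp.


OB = -1600 * (2C + H/2 - O) / MW
Inner = 2*5 + 8/2 - 3 = 11.00
OB = -1600 * 11.00 / 116 = -151.72%


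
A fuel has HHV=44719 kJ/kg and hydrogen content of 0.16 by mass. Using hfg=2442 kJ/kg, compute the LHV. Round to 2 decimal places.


LHV = HHV - hfg * 9 * H
Water correction = 2442 * 9 * 0.16 = 3516.480 kJ/kg
LHV = 44719 - 3516.480 = 41202.52 kJ/kg


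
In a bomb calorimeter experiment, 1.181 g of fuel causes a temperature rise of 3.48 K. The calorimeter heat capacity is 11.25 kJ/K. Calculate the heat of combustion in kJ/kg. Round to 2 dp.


Hc = C_cal * delta_T / m_fuel
Q_released = 11.25 * 3.48 = 39.1500 kJ
m_fuel = 1.181 g = 1.181/1000 kg = 0.001181 kg
Hc = 39.1500 / 0.001181 = 33149.87 kJ/kg


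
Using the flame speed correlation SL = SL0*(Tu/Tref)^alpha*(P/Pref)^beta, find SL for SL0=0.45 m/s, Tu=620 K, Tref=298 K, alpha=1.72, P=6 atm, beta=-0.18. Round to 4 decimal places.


SL = SL0 * (Tu/Tref)^alpha * (P/Pref)^beta
T ratio = 620/298 = 2.08053691
(T ratio)^alpha = 2.08053691^1.72 = 3.525833
(P/Pref)^beta = 6^(-0.18) = 0.724324
SL = 0.45 * 3.525833 * 0.724324 = 1.1492 m/s


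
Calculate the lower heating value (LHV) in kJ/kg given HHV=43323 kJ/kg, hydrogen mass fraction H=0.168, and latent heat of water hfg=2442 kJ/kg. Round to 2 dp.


LHV = HHV - hfg * 9 * H
Water correction = 2442 * 9 * 0.168 = 3692.304 kJ/kg
LHV = 43323 - 3692.304 = 39630.70 kJ/kg


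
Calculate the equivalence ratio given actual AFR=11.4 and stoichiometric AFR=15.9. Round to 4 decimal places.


phi = AFR_stoich / AFR_actual
phi = 15.9 / 11.4 = 1.3947


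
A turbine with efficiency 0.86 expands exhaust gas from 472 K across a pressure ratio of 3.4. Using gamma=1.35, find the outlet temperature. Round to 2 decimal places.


T_out = T_in * (1 - eta * (1 - PR^(-(gamma-1)/gamma)))
Exponent = -(1.35-1)/1.35 = -0.25925926
PR^exp = 3.4^(-0.25925926) = 0.72813041
Factor = 1 - 0.86*(1 - 0.72813041) = 0.76619215
T_out = 472 * 0.76619215 = 361.64 K


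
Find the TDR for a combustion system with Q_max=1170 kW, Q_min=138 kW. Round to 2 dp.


TDR = Q_max / Q_min
TDR = 1170 / 138 = 8.48


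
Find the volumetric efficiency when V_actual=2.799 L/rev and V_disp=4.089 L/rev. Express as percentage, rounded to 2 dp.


eta_v = (V_actual / V_disp) * 100
Ratio = 2.799 / 4.089 = 0.6845
eta_v = 0.6845 * 100 = 68.45%


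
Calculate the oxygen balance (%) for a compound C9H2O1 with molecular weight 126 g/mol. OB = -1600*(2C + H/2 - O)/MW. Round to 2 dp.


OB = -1600 * (2C + H/2 - O) / MW
Inner = 2*9 + 2/2 - 1 = 18.00
OB = -1600 * 18.00 / 126 = -228.57%


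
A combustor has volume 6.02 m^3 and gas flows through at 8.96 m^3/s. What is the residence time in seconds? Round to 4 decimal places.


tau = V / Q_flow
tau = 6.02 / 8.96 = 0.6719 s


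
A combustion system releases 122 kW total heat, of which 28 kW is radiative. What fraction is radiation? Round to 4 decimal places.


f_rad = Q_rad / Q_total
f_rad = 28 / 122 = 0.2295


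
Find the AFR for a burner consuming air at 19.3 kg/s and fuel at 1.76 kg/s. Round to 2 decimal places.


AFR = m_air / m_fuel
AFR = 19.3 / 1.76 = 10.97


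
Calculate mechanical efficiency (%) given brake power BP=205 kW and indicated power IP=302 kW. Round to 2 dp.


eta_mech = (BP / IP) * 100
Ratio = 205 / 302 = 0.6788
eta_mech = 0.6788 * 100 = 67.88%


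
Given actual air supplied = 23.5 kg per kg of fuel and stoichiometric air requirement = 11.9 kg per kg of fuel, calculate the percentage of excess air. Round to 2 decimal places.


Excess air = actual - stoichiometric = 23.5 - 11.9 = 11.60 kg/kg fuel
Excess air % = (excess / stoich) * 100 = (11.60 / 11.9) * 100 = 97.48%


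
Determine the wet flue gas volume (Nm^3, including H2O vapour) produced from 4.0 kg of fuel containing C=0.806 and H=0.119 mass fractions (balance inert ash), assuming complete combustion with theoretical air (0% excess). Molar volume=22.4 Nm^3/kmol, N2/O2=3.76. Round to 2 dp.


Per kg fuel: CO2 = (C/12 kmol)*22.4 = (0.806/12)*22.4 = 1.50453 Nm^3
Per kg fuel: H2O = (H/2 kmol)*22.4 = (0.119/2)*22.4 = 1.33280 Nm^3
O2 needed per kg fuel = C/12 + H/4 = 0.806/12 + 0.119/4 = 0.09691667 kmol
Per kg fuel: N2 = O2*3.76*22.4 = 0.09691667*3.76*22.4 = 8.16271 Nm^3
Total per kg = 1.50453 + 1.33280 + 8.16271 = 11.00004 Nm^3
Total = 11.00004 * 4.0 = 44.00 Nm^3


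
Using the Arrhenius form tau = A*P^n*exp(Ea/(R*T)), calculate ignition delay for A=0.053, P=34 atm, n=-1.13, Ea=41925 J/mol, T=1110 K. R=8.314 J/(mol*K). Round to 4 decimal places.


tau = A * P^n * exp(Ea/(R*T))
P^n = 34^(-1.13) = 0.01859640
Ea/(R*T) = 41925/(8.314*1110) = 4.542972
exp(Ea/(R*T)) = 93.969675
tau = 0.053 * 0.01859640 * 93.969675 = 0.0926 ms


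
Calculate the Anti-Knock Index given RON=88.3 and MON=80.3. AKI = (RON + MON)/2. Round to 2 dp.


AKI = (RON + MON) / 2
AKI = (88.3 + 80.3) / 2
AKI = 168.6 / 2 = 84.30


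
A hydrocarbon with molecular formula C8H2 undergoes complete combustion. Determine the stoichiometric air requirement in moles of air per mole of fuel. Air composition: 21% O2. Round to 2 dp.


Balanced combustion: C8H2 + 8.5 O2 -> 8 CO2 + 1 H2O
O2 needed = C + H/4 = 8 + 2/4 = 8.50 moles
Air moles = O2 / 0.21 = 8.50 / 0.21 = 40.48 moles air


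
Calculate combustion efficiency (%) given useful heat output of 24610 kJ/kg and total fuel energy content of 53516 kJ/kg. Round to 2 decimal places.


Efficiency = (Q_useful / Q_fuel) * 100
Efficiency = (24610 / 53516) * 100
Efficiency = 0.4599 * 100 = 45.99%


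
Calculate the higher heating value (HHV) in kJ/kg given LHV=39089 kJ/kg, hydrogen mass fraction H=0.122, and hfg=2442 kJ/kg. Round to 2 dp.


HHV = LHV + hfg * 9 * H
Water addition = 2442 * 9 * 0.122 = 2681.316 kJ/kg
HHV = 39089 + 2681.316 = 41770.32 kJ/kg


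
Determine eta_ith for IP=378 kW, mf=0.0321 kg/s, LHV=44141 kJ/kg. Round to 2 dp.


eta_ith = (IP / (mf * LHV)) * 100
Denominator = 0.0321 * 44141 = 1416.9261 kW
eta_ith = (378 / 1416.9261) * 100 = 26.68%


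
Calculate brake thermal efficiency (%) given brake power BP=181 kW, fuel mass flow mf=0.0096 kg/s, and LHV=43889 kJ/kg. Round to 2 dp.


eta_BTE = (BP / (mf * LHV)) * 100
Denominator = 0.0096 * 43889 = 421.3344 kW
eta_BTE = (181 / 421.3344) * 100 = 42.96%


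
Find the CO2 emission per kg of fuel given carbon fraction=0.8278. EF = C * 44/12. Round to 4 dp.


EF = C_frac * (M_CO2 / M_C)
EF = 0.8278 * (44/12)
EF = 0.8278 * 3.666667 = 3.0353 kg_CO2/kg_fuel


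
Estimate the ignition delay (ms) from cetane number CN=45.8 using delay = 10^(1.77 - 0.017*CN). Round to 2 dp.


delay = 10^(1.77 - 0.017*CN)
Exponent = 1.77 - 0.017*45.8 = 0.9914
delay = 10^0.9914 = 9.80 ms


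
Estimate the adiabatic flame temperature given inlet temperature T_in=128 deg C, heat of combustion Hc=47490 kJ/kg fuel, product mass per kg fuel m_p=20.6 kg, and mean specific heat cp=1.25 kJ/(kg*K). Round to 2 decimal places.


T_ad = T_in + Hc / (m_p * cp)
Denominator = 20.6 * 1.25 = 25.7500
Temperature rise = 47490 / 25.7500 = 1844.27 K
T_ad = 128 + 1844.27 = 1972.27 deg C


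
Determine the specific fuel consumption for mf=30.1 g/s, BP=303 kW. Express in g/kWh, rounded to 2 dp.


SFC = (mf / BP) * 3600
Rate = 30.1 / 303 = 0.099340 g/(s*kW)
SFC = 0.099340 * 3600 = 357.62 g/kWh


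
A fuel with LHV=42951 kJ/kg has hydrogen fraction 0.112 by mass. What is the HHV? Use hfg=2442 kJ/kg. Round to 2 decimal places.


HHV = LHV + hfg * 9 * H
Water addition = 2442 * 9 * 0.112 = 2461.536 kJ/kg
HHV = 42951 + 2461.536 = 45412.54 kJ/kg


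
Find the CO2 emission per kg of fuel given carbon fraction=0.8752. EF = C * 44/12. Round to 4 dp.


EF = C_frac * (M_CO2 / M_C)
EF = 0.8752 * (44/12)
EF = 0.8752 * 3.666667 = 3.2091 kg_CO2/kg_fuel


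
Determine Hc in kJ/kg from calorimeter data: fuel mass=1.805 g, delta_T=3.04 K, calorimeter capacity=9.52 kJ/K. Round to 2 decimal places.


Hc = C_cal * delta_T / m_fuel
Q_released = 9.52 * 3.04 = 28.9408 kJ
m_fuel = 1.805 g = 1.805/1000 kg = 0.001805 kg
Hc = 28.9408 / 0.001805 = 16033.68 kJ/kg


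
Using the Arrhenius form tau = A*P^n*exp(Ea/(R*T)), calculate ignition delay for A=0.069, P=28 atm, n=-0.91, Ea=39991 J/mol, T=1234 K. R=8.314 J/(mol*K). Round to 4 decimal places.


tau = A * P^n * exp(Ea/(R*T))
P^n = 28^(-0.91) = 0.04820435
Ea/(R*T) = 39991/(8.314*1234) = 3.897957
exp(Ea/(R*T)) = 49.301641
tau = 0.069 * 0.04820435 * 49.301641 = 0.1640 ms


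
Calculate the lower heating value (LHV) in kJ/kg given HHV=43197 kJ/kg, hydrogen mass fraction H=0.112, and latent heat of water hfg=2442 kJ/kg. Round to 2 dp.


LHV = HHV - hfg * 9 * H
Water correction = 2442 * 9 * 0.112 = 2461.536 kJ/kg
LHV = 43197 - 2461.536 = 40735.46 kJ/kg


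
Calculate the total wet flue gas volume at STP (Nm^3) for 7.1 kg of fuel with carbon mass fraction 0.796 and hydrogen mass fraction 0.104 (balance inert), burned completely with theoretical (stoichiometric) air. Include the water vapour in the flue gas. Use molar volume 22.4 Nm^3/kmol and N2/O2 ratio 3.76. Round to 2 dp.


Per kg fuel: CO2 = (C/12 kmol)*22.4 = (0.796/12)*22.4 = 1.48587 Nm^3
Per kg fuel: H2O = (H/2 kmol)*22.4 = (0.104/2)*22.4 = 1.16480 Nm^3
O2 needed per kg fuel = C/12 + H/4 = 0.796/12 + 0.104/4 = 0.09233333 kmol
Per kg fuel: N2 = O2*3.76*22.4 = 0.09233333*3.76*22.4 = 7.77668 Nm^3
Total per kg = 1.48587 + 1.16480 + 7.77668 = 10.42735 Nm^3
Total = 10.42735 * 7.1 = 74.03 Nm^3


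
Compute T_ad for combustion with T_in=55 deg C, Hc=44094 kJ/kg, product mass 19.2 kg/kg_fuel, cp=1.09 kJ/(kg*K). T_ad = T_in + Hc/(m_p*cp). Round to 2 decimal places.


T_ad = T_in + Hc / (m_p * cp)
Denominator = 19.2 * 1.09 = 20.9280
Temperature rise = 44094 / 20.9280 = 2106.94 K
T_ad = 55 + 2106.94 = 2161.94 deg C


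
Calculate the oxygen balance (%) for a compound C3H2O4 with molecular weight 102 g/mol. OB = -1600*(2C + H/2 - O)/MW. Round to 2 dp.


OB = -1600 * (2C + H/2 - O) / MW
Inner = 2*3 + 2/2 - 4 = 3.00
OB = -1600 * 3.00 / 102 = -47.06%


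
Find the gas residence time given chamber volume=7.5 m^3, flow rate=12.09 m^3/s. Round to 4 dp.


tau = V / Q_flow
tau = 7.5 / 12.09 = 0.6203 s


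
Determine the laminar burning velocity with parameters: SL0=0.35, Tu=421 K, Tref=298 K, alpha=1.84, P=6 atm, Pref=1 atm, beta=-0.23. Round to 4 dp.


SL = SL0 * (Tu/Tref)^alpha * (P/Pref)^beta
T ratio = 421/298 = 1.41275168
(T ratio)^alpha = 1.41275168^1.84 = 1.888518
(P/Pref)^beta = 6^(-0.23) = 0.662255
SL = 0.35 * 1.888518 * 0.662255 = 0.4377 m/s


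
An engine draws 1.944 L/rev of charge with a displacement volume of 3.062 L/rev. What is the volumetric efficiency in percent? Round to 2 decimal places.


eta_v = (V_actual / V_disp) * 100
Ratio = 1.944 / 3.062 = 0.6349
eta_v = 0.6349 * 100 = 63.49%


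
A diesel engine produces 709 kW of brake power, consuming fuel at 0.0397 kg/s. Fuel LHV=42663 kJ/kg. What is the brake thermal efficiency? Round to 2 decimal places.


eta_BTE = (BP / (mf * LHV)) * 100
Denominator = 0.0397 * 42663 = 1693.7211 kW
eta_BTE = (709 / 1693.7211) * 100 = 41.86%


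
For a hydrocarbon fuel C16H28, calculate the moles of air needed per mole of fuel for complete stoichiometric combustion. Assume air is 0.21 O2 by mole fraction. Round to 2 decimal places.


Balanced combustion: C16H28 + 23 O2 -> 16 CO2 + 14 H2O
O2 needed = C + H/4 = 16 + 28/4 = 23.00 moles
Air moles = O2 / 0.21 = 23.00 / 0.21 = 109.52 moles air


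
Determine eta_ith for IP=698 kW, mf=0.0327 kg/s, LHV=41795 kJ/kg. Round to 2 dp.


eta_ith = (IP / (mf * LHV)) * 100
Denominator = 0.0327 * 41795 = 1366.6965 kW
eta_ith = (698 / 1366.6965) * 100 = 51.07%


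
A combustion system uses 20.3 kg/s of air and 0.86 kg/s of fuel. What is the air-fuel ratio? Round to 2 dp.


AFR = m_air / m_fuel
AFR = 20.3 / 0.86 = 23.60


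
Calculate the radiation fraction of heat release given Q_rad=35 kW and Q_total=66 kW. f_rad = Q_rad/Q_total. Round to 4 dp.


f_rad = Q_rad / Q_total
f_rad = 35 / 66 = 0.5303


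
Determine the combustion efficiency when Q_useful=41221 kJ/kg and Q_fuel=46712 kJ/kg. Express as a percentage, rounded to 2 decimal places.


Efficiency = (Q_useful / Q_fuel) * 100
Efficiency = (41221 / 46712) * 100
Efficiency = 0.8824 * 100 = 88.24%


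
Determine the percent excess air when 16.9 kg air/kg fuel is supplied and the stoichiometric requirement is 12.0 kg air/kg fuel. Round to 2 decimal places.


Excess air = actual - stoichiometric = 16.9 - 12.0 = 4.90 kg/kg fuel
Excess air % = (excess / stoich) * 100 = (4.90 / 12.0) * 100 = 40.83%


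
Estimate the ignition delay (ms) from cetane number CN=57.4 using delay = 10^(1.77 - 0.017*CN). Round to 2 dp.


delay = 10^(1.77 - 0.017*CN)
Exponent = 1.77 - 0.017*57.4 = 0.7942
delay = 10^0.7942 = 6.23 ms


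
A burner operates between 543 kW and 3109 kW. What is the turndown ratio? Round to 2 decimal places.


TDR = Q_max / Q_min
TDR = 3109 / 543 = 5.73


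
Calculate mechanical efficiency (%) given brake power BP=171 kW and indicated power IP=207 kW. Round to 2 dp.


eta_mech = (BP / IP) * 100
Ratio = 171 / 207 = 0.8261
eta_mech = 0.8261 * 100 = 82.61%


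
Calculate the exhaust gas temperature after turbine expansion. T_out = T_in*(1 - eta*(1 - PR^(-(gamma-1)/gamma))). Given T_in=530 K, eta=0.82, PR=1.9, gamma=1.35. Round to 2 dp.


T_out = T_in * (1 - eta * (1 - PR^(-(gamma-1)/gamma)))
Exponent = -(1.35-1)/1.35 = -0.25925926
PR^exp = 1.9^(-0.25925926) = 0.84670193
Factor = 1 - 0.82*(1 - 0.84670193) = 0.87429558
T_out = 530 * 0.87429558 = 463.38 K


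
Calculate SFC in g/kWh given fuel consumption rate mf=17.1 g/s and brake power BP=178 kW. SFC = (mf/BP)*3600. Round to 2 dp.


SFC = (mf / BP) * 3600
Rate = 17.1 / 178 = 0.096067 g/(s*kW)
SFC = 0.096067 * 3600 = 345.84 g/kWh


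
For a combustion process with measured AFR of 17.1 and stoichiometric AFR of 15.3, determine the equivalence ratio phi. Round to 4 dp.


phi = AFR_stoich / AFR_actual
phi = 15.3 / 17.1 = 0.8947


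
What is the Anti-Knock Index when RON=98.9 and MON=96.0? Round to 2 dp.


AKI = (RON + MON) / 2
AKI = (98.9 + 96.0) / 2
AKI = 194.9 / 2 = 97.45


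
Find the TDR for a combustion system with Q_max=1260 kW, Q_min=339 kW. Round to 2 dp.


TDR = Q_max / Q_min
TDR = 1260 / 339 = 3.72


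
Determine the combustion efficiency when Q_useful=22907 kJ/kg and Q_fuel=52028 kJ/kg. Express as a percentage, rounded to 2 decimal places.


Efficiency = (Q_useful / Q_fuel) * 100
Efficiency = (22907 / 52028) * 100
Efficiency = 0.4403 * 100 = 44.03%


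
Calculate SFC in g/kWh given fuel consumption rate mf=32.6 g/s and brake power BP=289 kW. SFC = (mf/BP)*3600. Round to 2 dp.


SFC = (mf / BP) * 3600
Rate = 32.6 / 289 = 0.112803 g/(s*kW)
SFC = 0.112803 * 3600 = 406.09 g/kWh


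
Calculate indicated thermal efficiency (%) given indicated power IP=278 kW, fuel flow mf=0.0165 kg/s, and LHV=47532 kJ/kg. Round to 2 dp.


eta_ith = (IP / (mf * LHV)) * 100
Denominator = 0.0165 * 47532 = 784.2780 kW
eta_ith = (278 / 784.2780) * 100 = 35.45%


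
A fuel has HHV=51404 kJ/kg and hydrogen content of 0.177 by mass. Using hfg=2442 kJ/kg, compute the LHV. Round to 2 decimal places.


LHV = HHV - hfg * 9 * H
Water correction = 2442 * 9 * 0.177 = 3890.106 kJ/kg
LHV = 51404 - 3890.106 = 47513.89 kJ/kg


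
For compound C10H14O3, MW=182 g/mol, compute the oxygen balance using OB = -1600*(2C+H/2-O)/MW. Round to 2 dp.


OB = -1600 * (2C + H/2 - O) / MW
Inner = 2*10 + 14/2 - 3 = 24.00
OB = -1600 * 24.00 / 182 = -210.99%
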